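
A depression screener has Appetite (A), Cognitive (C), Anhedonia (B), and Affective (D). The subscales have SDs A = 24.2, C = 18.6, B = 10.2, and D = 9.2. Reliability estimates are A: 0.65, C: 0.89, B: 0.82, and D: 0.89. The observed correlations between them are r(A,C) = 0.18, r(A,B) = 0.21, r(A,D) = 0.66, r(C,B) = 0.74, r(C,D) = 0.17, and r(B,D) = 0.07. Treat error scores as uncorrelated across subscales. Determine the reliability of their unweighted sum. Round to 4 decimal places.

0.8666

Var(A+C+B+D) = 24.2² + 18.6² + 10.2² + 9.2² + 2·[24.2·18.6·0.18 + 24.2·10.2·0.21 + 24.2·9.2·0.66 + 18.6·10.2·0.74 + 18.6·9.2·0.17 + 10.2·9.2·0.07] = 1120.28 + 911.705 = 2031.98.
With uncorrelated errors the cross-covariances are all true-score covariance, so they carry over unchanged; only the diagonal terms shrink to ρᵢσᵢ².
True-score variance = [24.2²·0.65 + 18.6²·0.89 + 10.2²·0.82 + 9.2²·0.89] + 911.705 = 849.213 + 911.705 = 1760.92.
Reliability = 1760.92 / 2031.98 = 0.8666.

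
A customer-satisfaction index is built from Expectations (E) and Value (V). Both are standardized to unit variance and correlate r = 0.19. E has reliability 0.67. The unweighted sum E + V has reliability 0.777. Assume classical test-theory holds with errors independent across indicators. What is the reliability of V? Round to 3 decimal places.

Var(E+V) = 2 + 2·0.19 = 2.380.
True-score variance = ρ_E + ρ_V + 2·0.19, so 0.777 = (0.67 + ρ_V + 0.38) / 2.380.
ρ_V = 0.777·2.380 − 0.67 − 0.38 = 0.799.

0.799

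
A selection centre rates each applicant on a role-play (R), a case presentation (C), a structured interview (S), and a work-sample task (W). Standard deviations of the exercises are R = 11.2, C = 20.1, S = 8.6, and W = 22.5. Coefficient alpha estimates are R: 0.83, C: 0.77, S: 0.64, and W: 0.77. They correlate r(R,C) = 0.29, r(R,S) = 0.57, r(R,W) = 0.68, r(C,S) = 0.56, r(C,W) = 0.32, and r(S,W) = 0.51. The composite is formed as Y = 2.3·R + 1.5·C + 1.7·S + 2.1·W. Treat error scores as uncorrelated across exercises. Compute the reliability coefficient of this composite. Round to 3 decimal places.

Var(Y) = 2.3²·11.2² + 1.5²·20.1² + 1.7²·8.6² + 2.1²·22.5² + 2·[3.45·11.2·20.1·0.29 + 3.91·11.2·8.6·0.57 + 4.83·11.2·22.5·0.68 + 2.55·20.1·8.6·0.56 + 3.15·20.1·22.5·0.32 + 3.57·8.6·22.5·0.51] = 4018.91 + 4645.17 = 8664.08.
Because errors are independent across components, Cov(Tᵢ,Tⱼ) = Cov(Xᵢ,Xⱼ); the off-diagonal part of the true-score variance is the same as above.
True-score variance = [2.3²·11.2²·0.83 + 1.5²·20.1²·0.77 + 1.7²·8.6²·0.64 + 2.1²·22.5²·0.77] + 4645.17 = 3106.59 + 4645.17 = 7751.76.
Reliability = 7751.76 / 8664.08 = 0.895.

0.895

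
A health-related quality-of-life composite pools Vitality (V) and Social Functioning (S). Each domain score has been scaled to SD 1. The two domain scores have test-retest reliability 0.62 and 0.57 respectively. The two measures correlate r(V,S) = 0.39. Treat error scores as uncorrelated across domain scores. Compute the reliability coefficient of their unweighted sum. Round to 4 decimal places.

Var(V+S) = 2 + 2·[0.39] = 2 + 0.78 = 2.78.
Under uncorrelated errors the observed covariances equal the true-score covariances, so only the own-variance terms attenuate.
True-score variance = [0.62 + 0.57] + 0.78 = 1.19 + 0.78 = 1.97.
Reliability = 1.97 / 2.78 = 0.7086.

0.7086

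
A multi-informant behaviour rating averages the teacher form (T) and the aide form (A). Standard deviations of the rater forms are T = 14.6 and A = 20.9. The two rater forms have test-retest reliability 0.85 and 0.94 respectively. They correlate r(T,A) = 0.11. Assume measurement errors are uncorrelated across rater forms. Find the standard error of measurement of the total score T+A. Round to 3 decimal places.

Var(total) = 649.97 + 67.1308 = 717.101.
True-score variance = 591.787 + 67.1308 = 658.918, so reliability = 0.9189.
Error variance = 717.101 − 658.918 = 58.1826; SEM = √58.1826 = 7.628.

7.628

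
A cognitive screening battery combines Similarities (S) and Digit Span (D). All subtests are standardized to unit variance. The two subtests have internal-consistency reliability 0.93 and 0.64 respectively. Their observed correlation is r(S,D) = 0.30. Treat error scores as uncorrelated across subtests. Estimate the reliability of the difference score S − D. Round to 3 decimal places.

Var(S−D) = 1 + 1 − 2·0.30 = 2 − 0.6 = 1.4.
Under uncorrelated errors the observed covariances equal the true-score covariances, so only the own-variance terms attenuate.
True-score variance = [0.93 + 0.64] − 0.6 = 1.57 − 0.6 = 0.97.
Reliability = 0.97 / 1.4 = 0.693.

0.693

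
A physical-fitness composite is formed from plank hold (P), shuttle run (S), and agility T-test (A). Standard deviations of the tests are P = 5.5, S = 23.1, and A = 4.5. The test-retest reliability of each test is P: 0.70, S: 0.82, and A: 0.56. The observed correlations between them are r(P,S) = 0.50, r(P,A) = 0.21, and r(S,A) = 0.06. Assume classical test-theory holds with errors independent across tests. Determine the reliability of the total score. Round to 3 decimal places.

Var(P+S+A) = 5.5² + 23.1² + 4.5² + 2·[5.5·23.1·0.50 + 5.5·4.5·0.21 + 23.1·4.5·0.06] = 584.11 + 149.919 = 734.029.
Because errors are independent across components, Cov(Tᵢ,Tⱼ) = Cov(Xᵢ,Xⱼ); the off-diagonal part of the true-score variance is the same as above.
True-score variance = [5.5²·0.70 + 23.1²·0.82 + 4.5²·0.56] + 149.919 = 470.075 + 149.919 = 619.994.
Reliability = 619.994 / 734.029 = 0.845.

0.845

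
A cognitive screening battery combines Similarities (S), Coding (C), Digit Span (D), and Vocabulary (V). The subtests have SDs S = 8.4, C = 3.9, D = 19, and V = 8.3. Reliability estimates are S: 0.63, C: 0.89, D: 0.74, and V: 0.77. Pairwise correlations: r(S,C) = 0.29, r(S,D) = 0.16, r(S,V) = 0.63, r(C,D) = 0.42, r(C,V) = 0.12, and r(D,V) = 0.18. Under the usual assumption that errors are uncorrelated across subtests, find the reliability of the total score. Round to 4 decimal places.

Var(S+C+D+V) = 8.4² + 3.9² + 19² + 8.3² + 2·[8.4·3.9·0.29 + 8.4·19·0.16 + 8.4·8.3·0.63 + 3.9·19·0.42 + 3.9·8.3·0.12 + 19·8.3·0.18] = 515.66 + 284.705 = 800.365.
Under uncorrelated errors the observed covariances equal the true-score covariances, so only the own-variance terms attenuate.
True-score variance = [8.4²·0.63 + 3.9²·0.89 + 19²·0.74 + 8.3²·0.77] + 284.705 = 378.175 + 284.705 = 662.88.
Reliability = 662.88 / 800.365 = 0.8282.

0.8282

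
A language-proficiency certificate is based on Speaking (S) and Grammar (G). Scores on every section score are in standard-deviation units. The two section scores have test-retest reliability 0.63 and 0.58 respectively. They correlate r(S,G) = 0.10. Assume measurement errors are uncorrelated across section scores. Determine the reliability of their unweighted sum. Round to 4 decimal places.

Var(S+G) = 2 + 2·[0.10] = 2 + 0.2 = 2.2.
Because errors are independent across components, Cov(Tᵢ,Tⱼ) = Cov(Xᵢ,Xⱼ); the off-diagonal part of the true-score variance is the same as above.
True-score variance = [0.63 + 0.58] + 0.2 = 1.21 + 0.2 = 1.41.
Reliability = 1.41 / 2.2 = 0.6409.

0.6409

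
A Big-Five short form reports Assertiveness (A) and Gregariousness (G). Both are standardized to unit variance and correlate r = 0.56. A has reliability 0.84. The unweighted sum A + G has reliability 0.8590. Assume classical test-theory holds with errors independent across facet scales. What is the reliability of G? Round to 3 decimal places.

Var(A+G) = 2 + 2·0.56 = 3.120.
True-score variance = ρ_A + ρ_G + 2·0.56, so 0.8590 = (0.84 + ρ_G + 1.12) / 3.120.
ρ_G = 0.8590·3.120 − 0.84 − 1.12 = 0.720.

0.720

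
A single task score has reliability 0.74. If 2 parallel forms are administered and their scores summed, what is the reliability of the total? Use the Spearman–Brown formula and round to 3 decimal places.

ρ_k = kρ / (1 + (k−1)ρ) = 2·0.74 / (1 + 1·0.74) = 1.480 / 1.740 = 0.851.

0.851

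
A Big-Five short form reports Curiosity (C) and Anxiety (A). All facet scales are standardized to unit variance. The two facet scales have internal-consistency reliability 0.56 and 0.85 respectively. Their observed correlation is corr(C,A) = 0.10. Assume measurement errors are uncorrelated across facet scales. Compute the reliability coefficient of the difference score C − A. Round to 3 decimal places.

0.672

Var(C−A) = 1 + 1 − 2·0.10 = 2 − 0.2 = 1.8.
With uncorrelated errors the cross-covariances are all true-score covariance, so they carry over unchanged; only the diagonal terms shrink to ρᵢσᵢ².
True-score variance = [0.56 + 0.85] − 0.2 = 1.41 − 0.2 = 1.21.
Reliability = 1.21 / 1.8 = 0.672.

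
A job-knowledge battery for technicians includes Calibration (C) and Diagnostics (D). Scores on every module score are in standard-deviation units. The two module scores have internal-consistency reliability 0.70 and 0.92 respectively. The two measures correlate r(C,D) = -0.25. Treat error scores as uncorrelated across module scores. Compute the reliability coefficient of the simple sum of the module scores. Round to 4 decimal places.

Var(C+D) = 2 + 2·[(-0.25)] = 2 − 0.5 = 1.5.
Under uncorrelated errors the observed covariances equal the true-score covariances, so only the own-variance terms attenuate.
True-score variance = [0.70 + 0.92] − 0.5 = 1.62 − 0.5 = 1.12.
Reliability = 1.12 / 1.5 = 0.7467.

0.7467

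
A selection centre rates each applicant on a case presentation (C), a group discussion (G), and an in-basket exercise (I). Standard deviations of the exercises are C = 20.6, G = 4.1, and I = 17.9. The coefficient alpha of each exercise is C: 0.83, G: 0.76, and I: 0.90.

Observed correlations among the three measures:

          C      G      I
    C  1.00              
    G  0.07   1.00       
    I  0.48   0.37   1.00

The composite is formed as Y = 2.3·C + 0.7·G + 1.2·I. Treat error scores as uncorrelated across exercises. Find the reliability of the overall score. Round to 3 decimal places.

0.886

Var(Y) = 2.3²·20.6² + 0.7²·4.1² + 1.2²·17.9² + 2·[1.61·20.6·4.1·0.07 + 2.76·20.6·17.9·0.48 + 0.84·4.1·17.9·0.37] = 2714.49 + 1041.67 = 3756.16.
Because errors are independent across components, Cov(Tᵢ,Tⱼ) = Cov(Xᵢ,Xⱼ); the off-diagonal part of the true-score variance is the same as above.
True-score variance = [2.3²·20.6²·0.83 + 0.7²·4.1²·0.76 + 1.2²·17.9²·0.90] + 1041.67 = 2284.75 + 1041.67 = 3326.42.
Reliability = 3326.42 / 3756.16 = 0.886.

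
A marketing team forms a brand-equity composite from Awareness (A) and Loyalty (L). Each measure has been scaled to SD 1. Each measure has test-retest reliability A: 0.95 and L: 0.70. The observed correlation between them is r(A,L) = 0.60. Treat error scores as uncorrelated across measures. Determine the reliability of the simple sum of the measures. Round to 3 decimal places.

0.891

Var(A+L) = 2 + 2·[0.60] = 2 + 1.2 = 3.2.
Under uncorrelated errors the observed covariances equal the true-score covariances, so only the own-variance terms attenuate.
True-score variance = [0.95 + 0.70] + 1.2 = 1.65 + 1.2 = 2.85.
Reliability = 2.85 / 3.2 = 0.891.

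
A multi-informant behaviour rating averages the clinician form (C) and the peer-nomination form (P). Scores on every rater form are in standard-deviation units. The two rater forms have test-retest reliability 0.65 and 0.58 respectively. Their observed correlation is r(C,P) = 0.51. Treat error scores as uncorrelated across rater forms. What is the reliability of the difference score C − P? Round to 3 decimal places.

0.214

Var(C−P) = 1 + 1 − 2·0.51 = 2 − 1.02 = 0.98.
Because errors are independent across components, Cov(Tᵢ,Tⱼ) = Cov(Xᵢ,Xⱼ); the off-diagonal part of the true-score variance is the same as above.
True-score variance = [0.65 + 0.58] − 1.02 = 1.23 − 1.02 = 0.21.
Reliability = 0.21 / 0.98 = 0.214.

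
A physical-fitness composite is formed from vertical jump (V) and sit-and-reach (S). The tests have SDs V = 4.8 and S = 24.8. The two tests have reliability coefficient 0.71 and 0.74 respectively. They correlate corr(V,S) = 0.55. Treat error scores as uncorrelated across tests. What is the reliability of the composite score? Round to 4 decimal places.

Var(V+S) = 4.8² + 24.8² + 2·[4.8·24.8·0.55] = 638.08 + 130.944 = 769.024.
Because errors are independent across components, Cov(Tᵢ,Tⱼ) = Cov(Xᵢ,Xⱼ); the off-diagonal part of the true-score variance is the same as above.
True-score variance = [4.8²·0.71 + 24.8²·0.74] + 130.944 = 471.488 + 130.944 = 602.432.
Reliability = 602.432 / 769.024 = 0.7834.

0.7834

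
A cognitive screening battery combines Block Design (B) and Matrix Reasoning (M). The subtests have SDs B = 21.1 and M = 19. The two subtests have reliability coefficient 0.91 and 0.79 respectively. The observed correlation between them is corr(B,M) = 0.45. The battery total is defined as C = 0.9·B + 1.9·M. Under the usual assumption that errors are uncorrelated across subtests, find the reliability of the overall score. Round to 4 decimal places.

Var(C) = 0.9²·21.1² + 1.9²·19² + 2·[1.71·21.1·19·0.45] = 1663.83 + 616.985 = 2280.82.
Under uncorrelated errors the observed covariances equal the true-score covariances, so only the own-variance terms attenuate.
True-score variance = [0.9²·21.1²·0.91 + 1.9²·19²·0.79] + 616.985 = 1357.7 + 616.985 = 1974.69.
Reliability = 1974.69 / 2280.82 = 0.8658.

0.8658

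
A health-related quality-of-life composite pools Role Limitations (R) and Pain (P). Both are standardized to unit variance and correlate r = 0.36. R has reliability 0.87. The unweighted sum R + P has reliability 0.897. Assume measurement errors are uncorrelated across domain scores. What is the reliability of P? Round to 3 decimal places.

0.850

Var(R+P) = 2 + 2·0.36 = 2.720.
True-score variance = ρ_R + ρ_P + 2·0.36, so 0.897 = (0.87 + ρ_P + 0.72) / 2.720.
ρ_P = 0.897·2.720 − 0.87 − 0.72 = 0.850.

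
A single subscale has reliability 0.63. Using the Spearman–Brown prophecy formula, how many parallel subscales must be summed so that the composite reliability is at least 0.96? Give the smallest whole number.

15

k ≥ ρ*(1−ρ₁)/(ρ₁(1−ρ*)) = 0.96·0.37 / (0.63·0.04) = 14.095.
Smallest integer k = 15.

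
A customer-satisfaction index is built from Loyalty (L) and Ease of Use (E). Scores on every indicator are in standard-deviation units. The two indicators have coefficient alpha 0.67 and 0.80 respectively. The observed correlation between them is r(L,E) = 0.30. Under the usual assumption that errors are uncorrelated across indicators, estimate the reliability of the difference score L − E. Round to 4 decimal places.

0.6214

Var(L−E) = 1 + 1 − 2·0.30 = 2 − 0.6 = 1.4.
Because errors are independent across components, Cov(Tᵢ,Tⱼ) = Cov(Xᵢ,Xⱼ); the off-diagonal part of the true-score variance is the same as above.
True-score variance = [0.67 + 0.80] − 0.6 = 1.47 − 0.6 = 0.87.
Reliability = 0.87 / 1.4 = 0.6214.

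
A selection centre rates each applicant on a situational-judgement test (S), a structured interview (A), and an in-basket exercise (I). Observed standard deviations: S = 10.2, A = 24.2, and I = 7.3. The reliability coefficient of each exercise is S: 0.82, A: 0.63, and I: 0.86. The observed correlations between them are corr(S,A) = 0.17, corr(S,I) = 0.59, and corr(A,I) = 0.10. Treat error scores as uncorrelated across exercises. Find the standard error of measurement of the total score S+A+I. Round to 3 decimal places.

15.584

Var(total) = 742.97 + 207.12 = 950.09.
True-score variance = 500.095 + 207.12 = 707.216, so reliability = 0.7444.
Error variance = 950.09 − 707.216 = 242.875; SEM = √242.875 = 15.584.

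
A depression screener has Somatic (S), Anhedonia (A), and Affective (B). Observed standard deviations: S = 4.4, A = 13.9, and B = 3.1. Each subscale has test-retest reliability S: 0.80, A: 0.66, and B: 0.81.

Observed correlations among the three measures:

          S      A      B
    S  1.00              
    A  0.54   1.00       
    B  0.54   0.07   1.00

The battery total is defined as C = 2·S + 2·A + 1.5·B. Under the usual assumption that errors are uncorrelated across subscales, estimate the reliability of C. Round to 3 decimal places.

0.764

Var(C) = 2²·4.4² + 2²·13.9² + 1.5²·3.1² + 2·[4·4.4·13.9·0.54 + 3·4.4·3.1·0.54 + 3·13.9·3.1·0.07] = 871.903 + 326.503 = 1198.41.
Because errors are independent across components, Cov(Tᵢ,Tⱼ) = Cov(Xᵢ,Xⱼ); the off-diagonal part of the true-score variance is the same as above.
True-score variance = [2²·4.4²·0.80 + 2²·13.9²·0.66 + 1.5²·3.1²·0.81] + 326.503 = 589.541 + 326.503 = 916.043.
Reliability = 916.043 / 1198.41 = 0.764.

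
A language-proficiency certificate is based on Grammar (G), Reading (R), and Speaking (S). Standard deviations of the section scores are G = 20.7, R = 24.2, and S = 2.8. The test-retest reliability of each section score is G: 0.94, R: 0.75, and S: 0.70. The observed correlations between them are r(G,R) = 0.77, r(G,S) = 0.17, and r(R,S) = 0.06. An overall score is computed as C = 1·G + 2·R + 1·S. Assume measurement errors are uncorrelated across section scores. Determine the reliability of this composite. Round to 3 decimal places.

0.859

Var(C) = 20.7² + 2²·24.2² + 2.8² + 2·[2·20.7·24.2·0.77 + 20.7·2.8·0.17 + 2·24.2·2.8·0.06] = 2778.89 + 1578.86 = 4357.75.
Because errors are independent across components, Cov(Tᵢ,Tⱼ) = Cov(Xᵢ,Xⱼ); the off-diagonal part of the true-score variance is the same as above.
True-score variance = [20.7²·0.94 + 2²·24.2²·0.75 + 2.8²·0.70] + 1578.86 = 2165.19 + 1578.86 = 3744.05.
Reliability = 3744.05 / 4357.75 = 0.859.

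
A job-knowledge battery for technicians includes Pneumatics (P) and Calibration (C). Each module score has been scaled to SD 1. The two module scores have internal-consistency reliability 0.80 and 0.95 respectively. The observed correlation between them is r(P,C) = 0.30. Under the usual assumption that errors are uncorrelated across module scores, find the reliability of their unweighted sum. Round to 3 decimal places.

Var(P+C) = 2 + 2·[0.30] = 2 + 0.6 = 2.6.
With uncorrelated errors the cross-covariances are all true-score covariance, so they carry over unchanged; only the diagonal terms shrink to ρᵢσᵢ².
True-score variance = [0.80 + 0.95] + 0.6 = 1.75 + 0.6 = 2.35.
Reliability = 2.35 / 2.6 = 0.904.

0.904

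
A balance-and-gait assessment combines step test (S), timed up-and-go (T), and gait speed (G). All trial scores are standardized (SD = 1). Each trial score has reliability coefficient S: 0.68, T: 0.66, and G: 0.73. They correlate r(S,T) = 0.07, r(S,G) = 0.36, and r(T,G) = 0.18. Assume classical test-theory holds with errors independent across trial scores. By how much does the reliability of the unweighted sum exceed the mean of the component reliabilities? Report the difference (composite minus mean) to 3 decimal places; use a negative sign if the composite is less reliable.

Var(sum) = 3 + 1.22 = 4.22; true-score variance = 2.07 + 1.22 = 3.29; composite reliability = 0.7796.
Mean component reliability = 0.6900.
Difference = 0.7796 − 0.6900 = 0.090.

0.090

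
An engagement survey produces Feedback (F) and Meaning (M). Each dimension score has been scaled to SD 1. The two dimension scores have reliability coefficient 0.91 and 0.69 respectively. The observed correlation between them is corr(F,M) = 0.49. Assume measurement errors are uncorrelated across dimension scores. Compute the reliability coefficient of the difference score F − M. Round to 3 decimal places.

0.608

Var(F−M) = 1 + 1 − 2·0.49 = 2 − 0.98 = 1.02.
Under uncorrelated errors the observed covariances equal the true-score covariances, so only the own-variance terms attenuate.
True-score variance = [0.91 + 0.69] − 0.98 = 1.6 − 0.98 = 0.62.
Reliability = 0.62 / 1.02 = 0.608.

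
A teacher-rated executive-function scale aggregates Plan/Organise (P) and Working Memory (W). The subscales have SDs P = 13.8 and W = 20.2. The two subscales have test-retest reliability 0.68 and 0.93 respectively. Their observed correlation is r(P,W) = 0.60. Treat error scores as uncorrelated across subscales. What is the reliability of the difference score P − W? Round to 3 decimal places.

Var(P−W) = 13.8² + 20.2² − 2·13.8·20.2·0.60 = 598.48 − 334.512 = 263.968.
Under uncorrelated errors the observed covariances equal the true-score covariances, so only the own-variance terms attenuate.
True-score variance = [13.8²·0.68 + 20.2²·0.93] − 334.512 = 508.976 − 334.512 = 174.464.
Reliability = 174.464 / 263.968 = 0.661.

0.661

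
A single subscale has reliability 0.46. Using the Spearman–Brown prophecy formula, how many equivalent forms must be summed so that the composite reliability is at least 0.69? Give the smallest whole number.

3

k ≥ ρ*(1−ρ₁)/(ρ₁(1−ρ*)) = 0.69·0.54 / (0.46·0.31) = 2.613.
Smallest integer k = 3.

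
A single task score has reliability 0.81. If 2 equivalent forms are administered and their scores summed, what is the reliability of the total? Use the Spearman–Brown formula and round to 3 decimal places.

0.895

ρ_k = kρ / (1 + (k−1)ρ) = 2·0.81 / (1 + 1·0.81) = 1.620 / 1.810 = 0.895.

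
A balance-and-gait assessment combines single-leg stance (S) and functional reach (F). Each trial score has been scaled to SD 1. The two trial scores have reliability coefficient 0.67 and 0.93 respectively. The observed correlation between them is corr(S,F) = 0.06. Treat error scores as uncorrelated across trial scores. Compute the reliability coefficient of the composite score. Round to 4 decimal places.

0.8113

Var(S+F) = 2 + 2·[0.06] = 2 + 0.12 = 2.12.
Because errors are independent across components, Cov(Tᵢ,Tⱼ) = Cov(Xᵢ,Xⱼ); the off-diagonal part of the true-score variance is the same as above.
True-score variance = [0.67 + 0.93] + 0.12 = 1.6 + 0.12 = 1.72.
Reliability = 1.72 / 2.12 = 0.8113.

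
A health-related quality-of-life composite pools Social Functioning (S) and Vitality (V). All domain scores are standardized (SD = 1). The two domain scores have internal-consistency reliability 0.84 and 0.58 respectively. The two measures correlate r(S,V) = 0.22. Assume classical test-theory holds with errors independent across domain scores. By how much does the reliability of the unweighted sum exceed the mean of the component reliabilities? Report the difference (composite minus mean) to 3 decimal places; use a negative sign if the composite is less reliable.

0.052

Var(sum) = 2 + 0.44 = 2.44; true-score variance = 1.42 + 0.44 = 1.86; composite reliability = 0.7623.
Mean component reliability = 0.7100.
Difference = 0.7623 − 0.7100 = 0.052.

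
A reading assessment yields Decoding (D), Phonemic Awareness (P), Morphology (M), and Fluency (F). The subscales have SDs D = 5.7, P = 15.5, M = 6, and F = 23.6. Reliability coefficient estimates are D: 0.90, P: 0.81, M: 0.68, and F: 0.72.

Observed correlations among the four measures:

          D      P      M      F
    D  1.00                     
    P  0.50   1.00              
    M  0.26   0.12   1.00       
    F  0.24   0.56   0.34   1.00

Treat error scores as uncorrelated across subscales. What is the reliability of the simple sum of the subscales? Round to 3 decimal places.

Var(D+P+M+F) = 5.7² + 15.5² + 6² + 23.6² + 2·[5.7·15.5·0.50 + 5.7·6·0.26 + 5.7·23.6·0.24 + 15.5·6·0.12 + 15.5·23.6·0.56 + 6·23.6·0.34] = 865.7 + 699.008 = 1564.71.
Under uncorrelated errors the observed covariances equal the true-score covariances, so only the own-variance terms attenuate.
True-score variance = [5.7²·0.90 + 15.5²·0.81 + 6²·0.68 + 23.6²·0.72] + 699.008 = 649.335 + 699.008 = 1348.34.
Reliability = 1348.34 / 1564.71 = 0.862.

0.862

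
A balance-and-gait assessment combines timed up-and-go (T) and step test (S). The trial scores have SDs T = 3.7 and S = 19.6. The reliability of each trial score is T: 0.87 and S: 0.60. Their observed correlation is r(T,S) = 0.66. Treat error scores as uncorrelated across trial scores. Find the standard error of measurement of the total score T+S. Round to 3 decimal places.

12.468

Var(total) = 397.85 + 95.7264 = 493.576.
True-score variance = 242.406 + 95.7264 = 338.133, so reliability = 0.6851.
Error variance = 493.576 − 338.133 = 155.444; SEM = √155.444 = 12.468.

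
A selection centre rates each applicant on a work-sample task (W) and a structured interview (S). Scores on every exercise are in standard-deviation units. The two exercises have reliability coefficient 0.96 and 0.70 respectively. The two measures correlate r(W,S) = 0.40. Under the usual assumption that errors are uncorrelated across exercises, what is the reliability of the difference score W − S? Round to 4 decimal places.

0.7167

Var(W−S) = 1 + 1 − 2·0.40 = 2 − 0.8 = 1.2.
Under uncorrelated errors the observed covariances equal the true-score covariances, so only the own-variance terms attenuate.
True-score variance = [0.96 + 0.70] − 0.8 = 1.66 − 0.8 = 0.86.
Reliability = 0.86 / 1.2 = 0.7167.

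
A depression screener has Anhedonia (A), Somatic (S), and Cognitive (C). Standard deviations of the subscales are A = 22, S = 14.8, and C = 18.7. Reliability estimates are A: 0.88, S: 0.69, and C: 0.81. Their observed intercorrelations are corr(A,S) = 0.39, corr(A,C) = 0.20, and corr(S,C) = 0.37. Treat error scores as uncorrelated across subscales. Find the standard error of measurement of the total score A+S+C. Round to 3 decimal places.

13.872

Var(total) = 1052.73 + 623.33 = 1676.06.
True-score variance = 860.307 + 623.33 = 1483.64, so reliability = 0.8852.
Error variance = 1676.06 − 1483.64 = 192.424; SEM = √192.424 = 13.872.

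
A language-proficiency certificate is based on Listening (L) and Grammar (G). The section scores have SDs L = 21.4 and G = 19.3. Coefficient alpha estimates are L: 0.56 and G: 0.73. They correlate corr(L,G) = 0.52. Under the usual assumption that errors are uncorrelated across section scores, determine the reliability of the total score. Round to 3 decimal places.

Var(L+G) = 21.4² + 19.3² + 2·[21.4·19.3·0.52] = 830.45 + 429.541 = 1259.99.
With uncorrelated errors the cross-covariances are all true-score covariance, so they carry over unchanged; only the diagonal terms shrink to ρᵢσᵢ².
True-score variance = [21.4²·0.56 + 19.3²·0.73] + 429.541 = 528.375 + 429.541 = 957.916.
Reliability = 957.916 / 1259.99 = 0.760.

0.760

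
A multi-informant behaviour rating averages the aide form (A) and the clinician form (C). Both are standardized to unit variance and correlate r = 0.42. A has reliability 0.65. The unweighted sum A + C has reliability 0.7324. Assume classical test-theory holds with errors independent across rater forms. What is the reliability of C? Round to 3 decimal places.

0.590

Var(A+C) = 2 + 2·0.42 = 2.840.
True-score variance = ρ_A + ρ_C + 2·0.42, so 0.7324 = (0.65 + ρ_C + 0.84) / 2.840.
ρ_C = 0.7324·2.840 − 0.65 − 0.84 = 0.590.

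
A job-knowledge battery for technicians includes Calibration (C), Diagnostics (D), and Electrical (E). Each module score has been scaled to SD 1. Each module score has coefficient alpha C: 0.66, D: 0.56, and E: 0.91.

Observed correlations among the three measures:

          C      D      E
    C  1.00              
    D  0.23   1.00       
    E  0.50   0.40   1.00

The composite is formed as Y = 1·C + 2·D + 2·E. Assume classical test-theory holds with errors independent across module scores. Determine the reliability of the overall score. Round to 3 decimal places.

Var(Y) = 1 + 2² + 2² + 2·[2·0.23 + 2·0.50 + 4·0.40] = 9 + 6.12 = 15.12.
Under uncorrelated errors the observed covariances equal the true-score covariances, so only the own-variance terms attenuate.
True-score variance = [0.66 + 2²·0.56 + 2²·0.91] + 6.12 = 6.54 + 6.12 = 12.66.
Reliability = 12.66 / 15.12 = 0.837.

0.837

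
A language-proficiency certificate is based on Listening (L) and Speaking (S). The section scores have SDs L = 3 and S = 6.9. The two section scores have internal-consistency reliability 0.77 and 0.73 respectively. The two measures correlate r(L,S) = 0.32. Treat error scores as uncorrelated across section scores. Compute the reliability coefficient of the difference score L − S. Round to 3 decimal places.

Var(L−S) = 3² + 6.9² − 2·3·6.9·0.32 = 56.61 − 13.248 = 43.362.
Under uncorrelated errors the observed covariances equal the true-score covariances, so only the own-variance terms attenuate.
True-score variance = [3²·0.77 + 6.9²·0.73] − 13.248 = 41.6853 − 13.248 = 28.4373.
Reliability = 28.4373 / 43.362 = 0.656.

0.656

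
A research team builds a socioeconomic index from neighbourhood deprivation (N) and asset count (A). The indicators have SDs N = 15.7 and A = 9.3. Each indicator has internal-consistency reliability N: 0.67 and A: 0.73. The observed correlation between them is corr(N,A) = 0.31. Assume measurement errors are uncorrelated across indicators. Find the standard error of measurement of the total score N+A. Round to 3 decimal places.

10.232

Var(total) = 332.98 + 90.5262 = 423.506.
True-score variance = 228.286 + 90.5262 = 318.812, so reliability = 0.7528.
Error variance = 423.506 − 318.812 = 104.694; SEM = √104.694 = 10.232.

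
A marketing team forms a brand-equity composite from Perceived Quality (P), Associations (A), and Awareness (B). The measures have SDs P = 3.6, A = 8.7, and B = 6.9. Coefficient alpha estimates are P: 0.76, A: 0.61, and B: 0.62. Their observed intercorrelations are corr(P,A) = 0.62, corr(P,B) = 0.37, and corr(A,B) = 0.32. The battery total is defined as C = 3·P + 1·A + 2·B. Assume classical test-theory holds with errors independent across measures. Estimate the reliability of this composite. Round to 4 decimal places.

Var(C) = 3²·3.6² + 8.7² + 2²·6.9² + 2·[3·3.6·8.7·0.62 + 6·3.6·6.9·0.37 + 2·8.7·6.9·0.32] = 382.77 + 303.638 = 686.408.
Under uncorrelated errors the observed covariances equal the true-score covariances, so only the own-variance terms attenuate.
True-score variance = [3²·3.6²·0.76 + 8.7²·0.61 + 2²·6.9²·0.62] + 303.638 = 252.89 + 303.638 = 556.529.
Reliability = 556.529 / 686.408 = 0.8108.

0.8108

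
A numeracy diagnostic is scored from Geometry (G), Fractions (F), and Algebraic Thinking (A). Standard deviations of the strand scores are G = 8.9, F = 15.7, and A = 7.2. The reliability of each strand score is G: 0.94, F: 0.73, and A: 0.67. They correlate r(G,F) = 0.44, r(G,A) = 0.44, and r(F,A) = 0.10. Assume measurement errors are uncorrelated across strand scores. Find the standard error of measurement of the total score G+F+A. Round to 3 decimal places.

9.403

Var(total) = 377.54 + 201.961 = 579.501.
True-score variance = 289.128 + 201.961 = 491.089, so reliability = 0.8474.
Error variance = 579.501 − 491.089 = 88.4121; SEM = √88.4121 = 9.403.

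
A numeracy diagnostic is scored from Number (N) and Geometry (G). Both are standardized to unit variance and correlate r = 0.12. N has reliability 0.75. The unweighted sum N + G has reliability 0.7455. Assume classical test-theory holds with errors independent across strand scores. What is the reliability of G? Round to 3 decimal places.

0.680

Var(N+G) = 2 + 2·0.12 = 2.240.
True-score variance = ρ_N + ρ_G + 2·0.12, so 0.7455 = (0.75 + ρ_G + 0.24) / 2.240.
ρ_G = 0.7455·2.240 − 0.75 − 0.24 = 0.680.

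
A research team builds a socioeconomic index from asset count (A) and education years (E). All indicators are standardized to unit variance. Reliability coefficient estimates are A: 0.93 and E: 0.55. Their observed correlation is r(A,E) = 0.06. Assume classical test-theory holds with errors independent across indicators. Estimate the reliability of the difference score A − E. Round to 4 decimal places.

0.7234

Var(A−E) = 1 + 1 − 2·0.06 = 2 − 0.12 = 1.88.
Because errors are independent across components, Cov(Tᵢ,Tⱼ) = Cov(Xᵢ,Xⱼ); the off-diagonal part of the true-score variance is the same as above.
True-score variance = [0.93 + 0.55] − 0.12 = 1.48 − 0.12 = 1.36.
Reliability = 1.36 / 1.88 = 0.7234.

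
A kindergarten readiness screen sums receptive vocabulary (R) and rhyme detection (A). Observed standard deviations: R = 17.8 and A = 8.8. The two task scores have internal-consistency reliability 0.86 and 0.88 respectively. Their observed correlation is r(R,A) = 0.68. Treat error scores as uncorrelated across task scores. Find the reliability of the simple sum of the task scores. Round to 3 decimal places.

0.912

Var(R+A) = 17.8² + 8.8² + 2·[17.8·8.8·0.68] = 394.28 + 213.03 = 607.31.
Under uncorrelated errors the observed covariances equal the true-score covariances, so only the own-variance terms attenuate.
True-score variance = [17.8²·0.86 + 8.8²·0.88] + 213.03 = 340.63 + 213.03 = 553.66.
Reliability = 553.66 / 607.31 = 0.912.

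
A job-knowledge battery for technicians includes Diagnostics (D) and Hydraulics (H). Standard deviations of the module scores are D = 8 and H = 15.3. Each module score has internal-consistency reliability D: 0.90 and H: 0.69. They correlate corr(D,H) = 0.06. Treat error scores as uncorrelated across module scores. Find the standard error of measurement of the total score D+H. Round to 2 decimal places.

8.89

Var(total) = 298.09 + 14.688 = 312.778.
True-score variance = 219.122 + 14.688 = 233.81, so reliability = 0.7475.
Error variance = 312.778 − 233.81 = 78.9679; SEM = √78.9679 = 8.89.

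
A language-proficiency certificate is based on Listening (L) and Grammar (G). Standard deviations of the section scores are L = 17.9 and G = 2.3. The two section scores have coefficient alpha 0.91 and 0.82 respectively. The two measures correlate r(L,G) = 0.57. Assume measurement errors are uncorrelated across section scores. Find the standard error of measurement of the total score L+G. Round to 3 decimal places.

5.458

Var(total) = 325.7 + 46.9338 = 372.634.
True-score variance = 295.911 + 46.9338 = 342.845, so reliability = 0.9201.
Error variance = 372.634 − 342.845 = 29.7891; SEM = √29.7891 = 5.458.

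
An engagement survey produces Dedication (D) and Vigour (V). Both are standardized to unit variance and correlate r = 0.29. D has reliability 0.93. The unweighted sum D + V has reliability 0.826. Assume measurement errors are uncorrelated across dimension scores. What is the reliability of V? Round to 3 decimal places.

Var(D+V) = 2 + 2·0.29 = 2.580.
True-score variance = ρ_D + ρ_V + 2·0.29, so 0.826 = (0.93 + ρ_V + 0.58) / 2.580.
ρ_V = 0.826·2.580 − 0.93 − 0.58 = 0.621.

0.621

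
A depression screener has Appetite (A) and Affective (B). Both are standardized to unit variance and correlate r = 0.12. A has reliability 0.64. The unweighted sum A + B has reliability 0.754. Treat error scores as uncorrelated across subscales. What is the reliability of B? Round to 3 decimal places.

0.809

Var(A+B) = 2 + 2·0.12 = 2.240.
True-score variance = ρ_A + ρ_B + 2·0.12, so 0.754 = (0.64 + ρ_B + 0.24) / 2.240.
ρ_B = 0.754·2.240 − 0.64 − 0.24 = 0.809.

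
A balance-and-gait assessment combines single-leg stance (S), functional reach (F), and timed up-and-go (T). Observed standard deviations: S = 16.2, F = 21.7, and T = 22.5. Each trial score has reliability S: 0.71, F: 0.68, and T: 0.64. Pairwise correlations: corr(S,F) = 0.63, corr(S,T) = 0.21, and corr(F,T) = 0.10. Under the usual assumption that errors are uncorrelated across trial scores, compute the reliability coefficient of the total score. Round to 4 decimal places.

0.7884

Var(S+F+T) = 16.2² + 21.7² + 22.5² + 2·[16.2·21.7·0.63 + 16.2·22.5·0.21 + 21.7·22.5·0.10] = 1239.58 + 693.68 = 1933.26.
Under uncorrelated errors the observed covariances equal the true-score covariances, so only the own-variance terms attenuate.
True-score variance = [16.2²·0.71 + 21.7²·0.68 + 22.5²·0.64] + 693.68 = 830.538 + 693.68 = 1524.22.
Reliability = 1524.22 / 1933.26 = 0.7884.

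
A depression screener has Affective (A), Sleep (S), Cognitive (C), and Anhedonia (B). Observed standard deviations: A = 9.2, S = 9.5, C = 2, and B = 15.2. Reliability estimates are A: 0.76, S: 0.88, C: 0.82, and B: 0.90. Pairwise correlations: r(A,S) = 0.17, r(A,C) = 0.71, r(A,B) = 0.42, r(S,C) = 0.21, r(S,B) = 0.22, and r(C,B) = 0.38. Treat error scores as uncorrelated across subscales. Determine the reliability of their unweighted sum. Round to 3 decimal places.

Var(A+S+C+B) = 9.2² + 9.5² + 2² + 15.2² + 2·[9.2·9.5·0.17 + 9.2·2·0.71 + 9.2·15.2·0.42 + 9.5·2·0.21 + 9.5·15.2·0.22 + 2·15.2·0.38] = 409.93 + 267.93 = 677.86.
Under uncorrelated errors the observed covariances equal the true-score covariances, so only the own-variance terms attenuate.
True-score variance = [9.2²·0.76 + 9.5²·0.88 + 2²·0.82 + 15.2²·0.90] + 267.93 = 354.962 + 267.93 = 622.892.
Reliability = 622.892 / 677.86 = 0.919.

0.919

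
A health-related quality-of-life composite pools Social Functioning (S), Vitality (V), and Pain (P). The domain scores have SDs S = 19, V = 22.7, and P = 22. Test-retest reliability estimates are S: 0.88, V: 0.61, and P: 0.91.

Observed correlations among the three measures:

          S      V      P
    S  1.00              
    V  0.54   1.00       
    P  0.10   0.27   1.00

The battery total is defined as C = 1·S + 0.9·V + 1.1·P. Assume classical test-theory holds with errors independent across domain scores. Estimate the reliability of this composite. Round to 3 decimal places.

Var(C) = 19² + 0.9²·22.7² + 1.1²·22² + 2·[0.9·19·22.7·0.54 + 1.1·19·22·0.10 + 0.99·22.7·22·0.27] = 1364.02 + 778.163 = 2142.19.
Because errors are independent across components, Cov(Tᵢ,Tⱼ) = Cov(Xᵢ,Xⱼ); the off-diagonal part of the true-score variance is the same as above.
True-score variance = [19²·0.88 + 0.9²·22.7²·0.61 + 1.1²·22²·0.91] + 778.163 = 1105.22 + 778.163 = 1883.38.
Reliability = 1883.38 / 2142.19 = 0.879.

0.879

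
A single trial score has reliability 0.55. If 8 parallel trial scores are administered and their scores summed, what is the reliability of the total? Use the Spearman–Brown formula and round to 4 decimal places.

ρ_k = kρ / (1 + (k−1)ρ) = 8·0.55 / (1 + 7·0.55) = 4.400 / 4.850 = 0.9072.

0.9072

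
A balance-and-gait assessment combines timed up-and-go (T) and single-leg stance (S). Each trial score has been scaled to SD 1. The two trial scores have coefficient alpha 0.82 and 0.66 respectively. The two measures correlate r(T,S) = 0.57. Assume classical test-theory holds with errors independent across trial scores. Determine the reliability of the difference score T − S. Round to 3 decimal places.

Var(T−S) = 1 + 1 − 2·0.57 = 2 − 1.14 = 0.86.
Under uncorrelated errors the observed covariances equal the true-score covariances, so only the own-variance terms attenuate.
True-score variance = [0.82 + 0.66] − 1.14 = 1.48 − 1.14 = 0.34.
Reliability = 0.34 / 0.86 = 0.395.

0.395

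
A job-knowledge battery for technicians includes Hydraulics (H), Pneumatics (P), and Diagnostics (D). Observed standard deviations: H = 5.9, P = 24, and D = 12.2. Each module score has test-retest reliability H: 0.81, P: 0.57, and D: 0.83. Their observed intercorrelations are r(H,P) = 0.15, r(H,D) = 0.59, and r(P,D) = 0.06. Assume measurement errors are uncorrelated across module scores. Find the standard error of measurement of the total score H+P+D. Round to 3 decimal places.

16.721

Var(total) = 759.65 + 162.552 = 922.202.
True-score variance = 480.053 + 162.552 = 642.606, so reliability = 0.6968.
Error variance = 922.202 − 642.606 = 279.597; SEM = √279.597 = 16.721.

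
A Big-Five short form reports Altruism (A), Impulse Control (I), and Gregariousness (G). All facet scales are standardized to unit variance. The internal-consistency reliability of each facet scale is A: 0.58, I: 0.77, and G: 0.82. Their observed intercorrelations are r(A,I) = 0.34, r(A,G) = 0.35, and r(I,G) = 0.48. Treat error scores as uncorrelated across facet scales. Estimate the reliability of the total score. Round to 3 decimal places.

0.845

Var(A+I+G) = 3 + 2·[0.34 + 0.35 + 0.48] = 3 + 2.34 = 5.34.
Because errors are independent across components, Cov(Tᵢ,Tⱼ) = Cov(Xᵢ,Xⱼ); the off-diagonal part of the true-score variance is the same as above.
True-score variance = [0.58 + 0.77 + 0.82] + 2.34 = 2.17 + 2.34 = 4.51.
Reliability = 4.51 / 5.34 = 0.845.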